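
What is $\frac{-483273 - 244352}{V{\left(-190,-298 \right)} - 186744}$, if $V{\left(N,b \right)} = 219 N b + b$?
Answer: $- \frac{727625}{12212738} \approx -0.059579$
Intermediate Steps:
$V{\left(N,b \right)} = b + 219 N b$ ($V{\left(N,b \right)} = 219 N b + b = b + 219 N b$)
$\frac{-483273 - 244352}{V{\left(-190,-298 \right)} - 186744} = \frac{-483273 - 244352}{- 298 \left(1 + 219 \left(-190\right)\right) - 186744} = - \frac{727625}{- 298 \left(1 - 41610\right) - 186744} = - \frac{727625}{\left(-298\right) \left(-41609\right) - 186744} = - \frac{727625}{12399482 - 186744} = - \frac{727625}{12212738}$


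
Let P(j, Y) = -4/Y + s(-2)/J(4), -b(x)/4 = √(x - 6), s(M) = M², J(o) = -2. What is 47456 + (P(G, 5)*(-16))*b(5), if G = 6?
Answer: 47456 - 896*I/5 ≈ 47456.0 - 179.2*I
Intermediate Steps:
b(x) = -4*√(-6 + x) (b(x) = -4*√(x - 6) = -4*√(-6 + x))
P(j, Y) = -2 - 4/Y (P(j, Y) = -4/Y + (-2)²/(-2) = -4/Y + 4*(-½) = -4/Y - 2 = -2 - 4/Y)
47456 + (P(G, 5)*(-16))*b(5) = 47456 + ((-2 - 4/5)*(-16))*(-4*√(-6 + 5)) = 47456 + ((-2 - 4*⅕)*(-16))*(-4*I) = 47456 + ((-2 - ⅘)*(-16))*(-4*I) = 47456 + (-14/5*(-16))*(-4*I) = 47456 + 224*(-4*I)/5 = 47456 - 896*I/5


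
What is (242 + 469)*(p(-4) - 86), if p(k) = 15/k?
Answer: -255249/4 ≈ -63812.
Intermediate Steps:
(242 + 469)*(p(-4) - 86) = (242 + 469)*(15/(-4) - 86) = 711*(15*(-¼) - 86) = 711*(-15/4 - 86) = 711*(-359/4) = -255249/4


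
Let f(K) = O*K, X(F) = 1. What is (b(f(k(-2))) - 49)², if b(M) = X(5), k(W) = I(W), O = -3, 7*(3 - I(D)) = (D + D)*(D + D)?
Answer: 2304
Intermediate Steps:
I(D) = 3 - 4*D²/7 (I(D) = 3 - (D + D)*(D + D)/7 = 3 - 2*D*2*D/7 = 3 - 4*D²/7)
k(W) = 3 - 4*W²/7
f(K) = -3*K
b(M) = 1
(b(f(k(-2))) - 49)² = (1 - 49)² = (-48)² = 2304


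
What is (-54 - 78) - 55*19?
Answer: -1177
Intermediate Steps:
(-54 - 78) - 55*19 = -132 - 1045 = -1177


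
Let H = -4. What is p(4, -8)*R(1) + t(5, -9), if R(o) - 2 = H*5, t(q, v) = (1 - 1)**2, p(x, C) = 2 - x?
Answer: 36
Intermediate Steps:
t(q, v) = 0 (t(q, v) = 0**2 = 0)
R(o) = -18 (R(o) = 2 - 4*5 = 2 - 20 = -18)
p(4, -8)*R(1) + t(5, -9) = (2 - 1*4)*(-18) + 0 = (2 - 4)*(-18) + 0 = -2*(-18) + 0 = 36 + 0 = 36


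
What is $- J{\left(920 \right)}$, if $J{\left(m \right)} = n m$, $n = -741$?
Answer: $681720$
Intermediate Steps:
$J{\left(m \right)} = - 741 m$
$- J{\left(920 \right)} = - \left(-741\right) 920 = \left(-1\right) \left(-681720\right) = 681720$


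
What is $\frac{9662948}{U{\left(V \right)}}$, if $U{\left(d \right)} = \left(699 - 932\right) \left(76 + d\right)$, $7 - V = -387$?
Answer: $- \frac{4831474}{54755} \approx -88.238$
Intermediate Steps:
$V = 394$ ($V = 7 - -387 = 7 + 387 = 394$)
$U{\left(d \right)} = -17708 - 233 d$ ($U{\left(d \right)} = - 233 \left(76 + d\right) = -17708 - 233 d$)
$\frac{9662948}{U{\left(V \right)}} = \frac{9662948}{-17708 - 91802} = \frac{9662948}{-109510} = 9662948 \left(- \frac{1}{109510}\right) = - \frac{4831474}{54755}$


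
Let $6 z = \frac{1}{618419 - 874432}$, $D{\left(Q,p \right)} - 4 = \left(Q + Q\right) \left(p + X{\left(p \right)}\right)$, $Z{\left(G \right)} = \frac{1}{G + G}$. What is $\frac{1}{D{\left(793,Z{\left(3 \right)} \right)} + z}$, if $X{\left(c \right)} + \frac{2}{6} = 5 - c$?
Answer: $\frac{512026}{3791723205} \approx 0.00013504$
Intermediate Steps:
$Z{\left(G \right)} = \frac{1}{2 G}$
$X{\left(c \right)} = \frac{14}{3} - c$ ($X{\left(c \right)} = - \frac{1}{3} - \left(-5 + c\right) = \frac{14}{3} - c$)
$D{\left(Q,p \right)} = 4 + \frac{28 Q}{3}$ ($D{\left(Q,p \right)} = 4 + \left(Q + Q\right) \left(p - \left(- \frac{14}{3} + p\right)\right) = 4 + 2 Q \frac{14}{3} = 4 + \frac{28 Q}{3}$)
$z = - \frac{1}{1536078}$ ($z = \frac{1}{6 \left(618419 - 874432\right)} = \frac{1}{6 \left(-256013\right)} = \frac{1}{6} \left(- \frac{1}{256013}\right) = - \frac{1}{1536078} \approx -6.5101 \cdot 10^{-7}$)
$\frac{1}{D{\left(793,Z{\left(3 \right)} \right)} + z} = \frac{1}{\left(4 + \frac{28}{3} \cdot 793\right) - \frac{1}{1536078}} = \frac{1}{\left(4 + \frac{22204}{3}\right) - \frac{1}{1536078}} = \frac{1}{\frac{22216}{3} - \frac{1}{1536078}} = \frac{1}{\frac{3791723205}{512026}} = \frac{512026}{3791723205}$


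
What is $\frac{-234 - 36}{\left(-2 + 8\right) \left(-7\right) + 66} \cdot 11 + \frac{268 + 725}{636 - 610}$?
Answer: $- \frac{4449}{52} \approx -85.558$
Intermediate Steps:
$\frac{-234 - 36}{\left(-2 + 8\right) \left(-7\right) + 66} \cdot 11 + \frac{268 + 725}{636 - 610} = - \frac{270}{6 \left(-7\right) + 66} \cdot 11 + \frac{993}{26} = - \frac{270}{-42 + 66} \cdot 11 + 993 \cdot \frac{1}{26} = - \frac{270}{24} \cdot 11 + \frac{993}{26} = \left(-270\right) \frac{1}{24} \cdot 11 + \frac{993}{26} = \left(- \frac{45}{4}\right) 11 + \frac{993}{26} = - \frac{495}{4} + \frac{993}{26} = - \frac{4449}{52}$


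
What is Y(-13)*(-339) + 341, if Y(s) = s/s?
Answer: 2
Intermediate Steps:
Y(s) = 1
Y(-13)*(-339) + 341 = 1*(-339) + 341 = -339 + 341 = 2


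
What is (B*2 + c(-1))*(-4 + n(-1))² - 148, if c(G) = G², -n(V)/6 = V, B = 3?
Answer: -120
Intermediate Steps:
n(V) = -6*V
(B*2 + c(-1))*(-4 + n(-1))² - 148 = (3*2 + (-1)²)*(-4 - 6*(-1))² - 148 = (6 + 1)*(-4 + 6)² - 148 = 7*2² - 148 = 7*4 - 148 = 28 - 148 = -120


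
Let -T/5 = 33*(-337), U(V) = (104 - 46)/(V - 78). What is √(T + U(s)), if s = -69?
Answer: √24521631/21 ≈ 235.81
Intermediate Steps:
U(V) = 58/(-78 + V)
T = 55605 (T = -165*(-337) = -5*(-11121) = 55605)
√(T + U(s)) = √(55605 + 58/(-78 - 69)) = √(55605 + 58/(-147)) = √(55605 + 58*(-1/147)) = √(55605 - 58/147) = √(8173877/147) = √24521631/21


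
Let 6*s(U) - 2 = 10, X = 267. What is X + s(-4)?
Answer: 269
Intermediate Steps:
s(U) = 2 (s(U) = 1/3 + (1/6)*10 = 1/3 + 5/3 = 2)
X + s(-4) = 267 + 2 = 269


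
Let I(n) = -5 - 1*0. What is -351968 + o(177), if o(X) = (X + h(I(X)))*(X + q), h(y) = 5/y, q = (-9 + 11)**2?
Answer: -320112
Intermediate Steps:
I(n) = -5 (I(n) = -5 + 0 = -5)
q = 4 (q = 2**2 = 4)
o(X) = (-1 + X)*(4 + X) (o(X) = (X + 5/(-5))*(X + 4) = (X + 5*(-1/5))*(4 + X) = (X - 1)*(4 + X) = (-1 + X)*(4 + X))
-351968 + o(177) = -351968 + (-4 + 177**2 + 3*177) = -351968 + (-4 + 31329 + 531) = -351968 + 31856 = -320112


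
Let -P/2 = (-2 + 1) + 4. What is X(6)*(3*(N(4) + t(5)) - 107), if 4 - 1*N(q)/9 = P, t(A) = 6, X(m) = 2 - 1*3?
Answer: -181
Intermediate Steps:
P = -6 (P = -2*((-2 + 1) + 4) = -2*(-1 + 4) = -2*3 = -6)
X(m) = -1 (X(m) = 2 - 3 = -1)
N(q) = 90 (N(q) = 36 - 9*(-6) = 36 + 54 = 90)
X(6)*(3*(N(4) + t(5)) - 107) = -(3*(90 + 6) - 107) = -(3*96 - 107) = -(288 - 107) = -1*181 = -181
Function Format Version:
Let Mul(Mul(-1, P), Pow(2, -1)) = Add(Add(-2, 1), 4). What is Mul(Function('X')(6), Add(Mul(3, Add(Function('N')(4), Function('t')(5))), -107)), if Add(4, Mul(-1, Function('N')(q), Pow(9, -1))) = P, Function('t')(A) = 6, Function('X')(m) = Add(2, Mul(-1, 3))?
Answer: -181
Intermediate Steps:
P = -6 (P = Mul(-2, Add(Add(-2, 1), 4)) = Mul(-2, Add(-1, 4)) = Mul(-2, 3) = -6)
Function('X')(m) = -1 (Function('X')(m) = Add(2, -3) = -1)
Function('N')(q) = 90 (Function('N')(q) = Add(36, Mul(-9, -6)) = Add(36, 54) = 90)
Mul(Function('X')(6), Add(Mul(3, Add(Function('N')(4), Function('t')(5))), -107)) = Mul(-1, Add(Mul(3, Add(90, 6)), -107)) = Mul(-1, Add(Mul(3, 96), -107)) = Mul(-1, Add(288, -107)) = Mul(-1, 181) = -181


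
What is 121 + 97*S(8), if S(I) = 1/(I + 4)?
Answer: 1549/12 ≈ 129.08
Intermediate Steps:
S(I) = 1/(4 + I)
121 + 97*S(8) = 121 + 97/(4 + 8) = 121 + 97/12 = 1549/12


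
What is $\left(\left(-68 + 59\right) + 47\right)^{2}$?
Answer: $1444$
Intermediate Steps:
$\left(\left(-68 + 59\right) + 47\right)^{2} = \left(-9 + 47\right)^{2} = 38^{2} = 1444$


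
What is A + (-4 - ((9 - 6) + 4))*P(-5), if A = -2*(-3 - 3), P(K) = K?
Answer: 67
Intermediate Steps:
A = 12 (A = -2*(-6) = 12)
A + (-4 - ((9 - 6) + 4))*P(-5) = 12 + (-4 - ((9 - 6) + 4))*(-5) = 12 + (-4 - (3 + 4))*(-5) = 12 + (-4 - 1*7)*(-5) = 12 + (-4 - 7)*(-5) = 12 - 11*(-5) = 12 + 55 = 67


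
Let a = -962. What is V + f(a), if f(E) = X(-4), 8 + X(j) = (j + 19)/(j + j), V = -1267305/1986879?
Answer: -55700627/5298344 ≈ -10.513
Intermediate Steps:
V = -422435/662293 (V = -1267305*1/1986879 = -422435/662293 ≈ -0.63784)
X(j) = -8 + (19 + j)/(2*j) (X(j) = -8 + (j + 19)/(j + j) = -8 + (19 + j)/((2*j)) = -8 + (19 + j)*(1/(2*j)) = -8 + (19 + j)/(2*j))
f(E) = -79/8 (f(E) = (½)*(19 - 15*(-4))/(-4) = (½)*(-¼)*(19 + 60) = (½)*(-¼)*79 = -79/8)
V + f(a) = -422435/662293 - 79/8 = -55700627/5298344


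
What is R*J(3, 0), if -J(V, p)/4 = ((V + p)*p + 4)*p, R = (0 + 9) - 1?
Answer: 0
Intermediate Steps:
R = 8 (R = 9 - 1 = 8)
J(V, p) = -4*p*(4 + p*(V + p)) (J(V, p) = -4*((V + p)*p + 4)*p = -4*(p*(V + p) + 4)*p = -4*(4 + p*(V + p))*p = -4*p*(4 + p*(V + p)))
R*J(3, 0) = 8*(-4*0*(4 + 0**2 + 3*0)) = 8*(-4*0*(4 + 0 + 0)) = 8*(-4*0*4) = 8*0 = 0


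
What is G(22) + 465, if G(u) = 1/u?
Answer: 10231/22 ≈ 465.05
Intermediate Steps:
G(22) + 465 = 1/22 + 465 = 10231/22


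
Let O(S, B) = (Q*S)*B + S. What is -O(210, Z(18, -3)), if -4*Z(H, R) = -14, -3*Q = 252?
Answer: 61530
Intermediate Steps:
Q = -84 (Q = -1/3*252 = -84)
Z(H, R) = 7/2 (Z(H, R) = -1/4*(-14) = 7/2)
O(S, B) = S - 84*B*S (O(S, B) = (-84*S)*B + S = -84*B*S + S = S - 84*B*S)
-O(210, Z(18, -3)) = -210*(1 - 84*7/2) = -210*(1 - 294) = -210*(-293) = -1*(-61530) = 61530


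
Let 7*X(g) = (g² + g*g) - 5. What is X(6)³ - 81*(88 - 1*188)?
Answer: 3079063/343 ≈ 8976.9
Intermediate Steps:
X(g) = -5/7 + 2*g²/7 (X(g) = ((g² + g*g) - 5)/7 = ((g² + g²) - 5)/7 = (2*g² - 5)/7 = (-5 + 2*g²)/7 = -5/7 + 2*g²/7)
X(6)³ - 81*(88 - 1*188) = (-5/7 + (2/7)*6²)³ - 81*(88 - 1*188) = (-5/7 + (2/7)*36)³ - 81*(88 - 188) = (-5/7 + 72/7)³ - 81*(-100) = (67/7)³ + 8100 = 300763/343 + 8100 = 3079063/343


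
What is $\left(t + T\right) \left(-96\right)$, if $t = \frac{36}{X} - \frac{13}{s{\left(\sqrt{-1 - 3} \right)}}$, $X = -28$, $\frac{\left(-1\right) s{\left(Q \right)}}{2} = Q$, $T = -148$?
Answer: $\frac{100320}{7} + 312 i \approx 14331.0 + 312.0 i$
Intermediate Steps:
$s{\left(Q \right)} = - 2 Q$
$t = - \frac{9}{7} - \frac{13 i}{4}$ ($t = \frac{36}{-28} - \frac{13}{\left(-2\right) \sqrt{-1 - 3}} = 36 \left(- \frac{1}{28}\right) - \frac{13}{\left(-2\right) \sqrt{-4}} = - \frac{9}{7} - \frac{13}{\left(-2\right) 2 i} = - \frac{9}{7} - \frac{13}{\left(-4\right) i} = - \frac{9}{7} - 13 \frac{i}{4} = - \frac{9}{7} - \frac{13 i}{4} \approx -1.2857 - 3.25 i$)
$\left(t + T\right) \left(-96\right) = \left(\left(- \frac{9}{7} - \frac{13 i}{4}\right) - 148\right) \left(-96\right) = \left(- \frac{1045}{7} - \frac{13 i}{4}\right) \left(-96\right) = \frac{100320}{7} + 312 i$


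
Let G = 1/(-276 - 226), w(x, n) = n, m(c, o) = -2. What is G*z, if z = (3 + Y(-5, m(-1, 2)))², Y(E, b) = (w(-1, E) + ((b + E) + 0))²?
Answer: -21609/502 ≈ -43.046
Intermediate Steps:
G = -1/502 (G = 1/(-502) = -1/502 ≈ -0.0019920)
Y(E, b) = (b + 2*E)² (Y(E, b) = (E + ((b + E) + 0))² = (E + ((E + b) + 0))² = (E + (E + b))² = (b + 2*E)²)
z = 21609 (z = (3 + (-2 + 2*(-5))²)² = (3 + (-2 - 10)²)² = (3 + (-12)²)² = (3 + 144)² = 147² = 21609)
G*z = -1/502*21609 = -21609/502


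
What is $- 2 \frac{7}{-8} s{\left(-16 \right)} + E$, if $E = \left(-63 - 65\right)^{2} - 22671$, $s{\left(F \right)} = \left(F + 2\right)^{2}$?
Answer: $-5944$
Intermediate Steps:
$s{\left(F \right)} = \left(2 + F\right)^{2}$
$E = -6287$ ($E = \left(-128\right)^{2} - 22671 = 16384 - 22671 = -6287$)
$- 2 \frac{7}{-8} s{\left(-16 \right)} + E = - 2 \frac{7}{-8} \left(2 - 16\right)^{2} - 6287 = - 2 \cdot 7 \left(- \frac{1}{8}\right) \left(-14\right)^{2} - 6287 = \left(-2\right) \left(- \frac{7}{8}\right) 196 - 6287 = \frac{7}{4} \cdot 196 - 6287 = 343 - 6287 = -5944$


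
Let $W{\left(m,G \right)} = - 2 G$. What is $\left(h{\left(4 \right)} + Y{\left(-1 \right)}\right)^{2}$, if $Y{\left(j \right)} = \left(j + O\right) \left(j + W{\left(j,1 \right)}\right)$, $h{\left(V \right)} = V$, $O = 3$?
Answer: $4$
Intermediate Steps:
$Y{\left(j \right)} = \left(-2 + j\right) \left(3 + j\right)$ ($Y{\left(j \right)} = \left(j + 3\right) \left(j - 2\right) = \left(3 + j\right) \left(j - 2\right) = \left(3 + j\right) \left(-2 + j\right) = \left(-2 + j\right) \left(3 + j\right)$)
$\left(h{\left(4 \right)} + Y{\left(-1 \right)}\right)^{2} = \left(4 - \left(7 - 1\right)\right)^{2} = \left(4 - 6\right)^{2} = \left(-2\right)^{2} = 4$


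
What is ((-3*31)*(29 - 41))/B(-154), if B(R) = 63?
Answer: 124/7 ≈ 17.714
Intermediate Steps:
((-3*31)*(29 - 41))/B(-154) = ((-3*31)*(29 - 41))/63 = -93*(-12)*(1/63) = 1116*(1/63) = 124/7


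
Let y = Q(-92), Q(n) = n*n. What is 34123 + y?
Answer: 42587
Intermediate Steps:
Q(n) = n²
y = 8464 (y = (-92)² = 8464)
34123 + y = 34123 + 8464 = 42587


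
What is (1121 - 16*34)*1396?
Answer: 805492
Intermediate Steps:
(1121 - 16*34)*1396 = (1121 - 544)*1396 = 577*1396 = 805492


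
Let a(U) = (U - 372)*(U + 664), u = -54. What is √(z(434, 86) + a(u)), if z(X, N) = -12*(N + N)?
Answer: 2*I*√65481 ≈ 511.79*I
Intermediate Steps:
a(U) = (-372 + U)*(664 + U)
z(X, N) = -24*N
√(z(434, 86) + a(u)) = √(-24*86 + (-247008 + (-54)² + 292*(-54))) = √(-2064 + (-247008 + 2916 - 15768)) = √(-2064 - 259860) = √(-261924) = 2*I*√65481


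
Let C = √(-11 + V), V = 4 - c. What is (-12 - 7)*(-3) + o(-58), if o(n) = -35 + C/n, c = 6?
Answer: 22 - I*√13/58 ≈ 22.0 - 0.062165*I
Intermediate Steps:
V = -2 (V = 4 - 1*6 = 4 - 6 = -2)
C = I*√13 (C = √(-11 - 2) = √(-13) = I*√13 ≈ 3.6056*I)
o(n) = -35 + I*√13/n (o(n) = -35 + (I*√13)/n = -35 + I*√13/n)
(-12 - 7)*(-3) + o(-58) = (-12 - 7)*(-3) + (-35 + I*√13/(-58)) = -19*(-3) + (-35 + I*√13*(-1/58)) = 57 + (-35 - I*√13/58) = 22 - I*√13/58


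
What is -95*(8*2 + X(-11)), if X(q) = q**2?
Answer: -13015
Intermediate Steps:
-95*(8*2 + X(-11)) = -95*(8*2 + (-11)**2) = -95*(16 + 121) = -95*137 = -13015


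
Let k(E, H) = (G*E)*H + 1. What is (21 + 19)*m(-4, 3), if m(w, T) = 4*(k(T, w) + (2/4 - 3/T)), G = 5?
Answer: -9520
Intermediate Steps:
k(E, H) = 1 + 5*E*H (k(E, H) = (5*E)*H + 1 = 5*E*H + 1 = 1 + 5*E*H)
m(w, T) = 6 - 12/T + 20*T*w (m(w, T) = 4*((1 + 5*T*w) + (2/4 - 3/T)) = 4*((1 + 5*T*w) + (2*(¼) - 3/T)) = 4*((1 + 5*T*w) + (½ - 3/T)) = 4*(3/2 - 3/T + 5*T*w) = 6 - 12/T + 20*T*w)
(21 + 19)*m(-4, 3) = (21 + 19)*(6 - 12/3 + 20*3*(-4)) = 40*(6 - 12*⅓ - 240) = 40*(6 - 4 - 240) = 40*(-238) = -9520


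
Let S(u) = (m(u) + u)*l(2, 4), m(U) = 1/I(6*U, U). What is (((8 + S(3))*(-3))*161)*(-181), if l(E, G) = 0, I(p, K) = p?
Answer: 699384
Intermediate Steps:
m(U) = 1/(6*U)
S(u) = 0 (S(u) = (1/(6*u) + u)*0 = (u + 1/(6*u))*0 = 0)
(((8 + S(3))*(-3))*161)*(-181) = (((8 + 0)*(-3))*161)*(-181) = ((8*(-3))*161)*(-181) = -24*161*(-181) = -3864*(-181) = 699384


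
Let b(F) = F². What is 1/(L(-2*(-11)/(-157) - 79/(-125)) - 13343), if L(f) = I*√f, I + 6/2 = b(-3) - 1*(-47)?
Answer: -261856375/3493922496348 - 1855*√154645/3493922496348 ≈ -7.5155e-5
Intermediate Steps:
I = 53 (I = -3 + ((-3)² - 1*(-47)) = -3 + (9 + 47) = -3 + 56 = 53)
L(f) = 53*√f
1/(L(-2*(-11)/(-157) - 79/(-125)) - 13343) = 1/(53*√(-2*(-11)/(-157) - 79/(-125)) - 13343) = 1/(53*√(22*(-1/157) - 79*(-1/125)) - 13343) = 1/(53*√(-22/157 + 79/125) - 13343) = 1/(53*√(9653/19625) - 13343) = 1/(53*(7*√154645/3925) - 13343) = 1/(371*√154645/3925 - 13343) = 1/(-13343 + 371*√154645/3925)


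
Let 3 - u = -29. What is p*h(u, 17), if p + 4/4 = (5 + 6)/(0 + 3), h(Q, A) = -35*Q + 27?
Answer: -8744/3 ≈ -2914.7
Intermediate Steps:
u = 32 (u = 3 - 1*(-29) = 3 + 29 = 32)
h(Q, A) = 27 - 35*Q
p = 8/3 (p = -1 + (5 + 6)/(0 + 3) = -1 + 11/3 = 8/3 ≈ 2.6667)
p*h(u, 17) = 8*(27 - 35*32)/3 = 8*(27 - 1120)/3 = (8/3)*(-1093) = -8744/3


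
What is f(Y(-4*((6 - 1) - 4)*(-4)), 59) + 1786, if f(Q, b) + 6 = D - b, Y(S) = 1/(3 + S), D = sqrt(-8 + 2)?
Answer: 1721 + I*sqrt(6) ≈ 1721.0 + 2.4495*I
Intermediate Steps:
D = I*sqrt(6) (D = sqrt(-6) = I*sqrt(6) ≈ 2.4495*I)
f(Q, b) = -6 - b + I*sqrt(6) (f(Q, b) = -6 + (I*sqrt(6) - b) = -6 + (-b + I*sqrt(6)) = -6 - b + I*sqrt(6))
f(Y(-4*((6 - 1) - 4)*(-4)), 59) + 1786 = (-6 - 1*59 + I*sqrt(6)) + 1786 = (-6 - 59 + I*sqrt(6)) + 1786 = (-65 + I*sqrt(6)) + 1786 = 1721 + I*sqrt(6)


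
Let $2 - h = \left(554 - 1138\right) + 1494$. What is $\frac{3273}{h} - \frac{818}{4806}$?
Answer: $- \frac{8236391}{2181924} \approx -3.7748$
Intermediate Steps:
$h = -908$ ($h = 2 - \left(\left(554 - 1138\right) + 1494\right) = 2 - \left(-584 + 1494\right) = 2 - 910 = -908$)
$\frac{3273}{h} - \frac{818}{4806} = \frac{3273}{-908} - \frac{818}{4806} = 3273 \left(- \frac{1}{908}\right) - \frac{409}{2403} = - \frac{3273}{908} - \frac{409}{2403} = - \frac{8236391}{2181924}$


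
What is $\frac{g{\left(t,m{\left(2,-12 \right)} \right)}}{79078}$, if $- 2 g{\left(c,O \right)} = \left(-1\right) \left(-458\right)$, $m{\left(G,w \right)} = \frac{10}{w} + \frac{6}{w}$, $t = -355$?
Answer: $- \frac{229}{79078} \approx -0.0028959$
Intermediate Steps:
$m{\left(G,w \right)} = \frac{16}{w}$
$g{\left(c,O \right)} = -229$ ($g{\left(c,O \right)} = - \frac{\left(-1\right) \left(-458\right)}{2} = \left(- \frac{1}{2}\right) 458 = -229$)
$\frac{g{\left(t,m{\left(2,-12 \right)} \right)}}{79078} = - \frac{229}{79078}$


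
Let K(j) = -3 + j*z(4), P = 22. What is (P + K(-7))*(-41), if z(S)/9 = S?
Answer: 9553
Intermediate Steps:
z(S) = 9*S
K(j) = -3 + 36*j (K(j) = -3 + j*(9*4) = -3 + j*36 = -3 + 36*j)
(P + K(-7))*(-41) = (22 + (-3 + 36*(-7)))*(-41) = (22 + (-3 - 252))*(-41) = (22 - 255)*(-41) = -233*(-41) = 9553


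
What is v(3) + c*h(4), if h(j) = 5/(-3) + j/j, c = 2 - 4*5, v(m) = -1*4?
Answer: 8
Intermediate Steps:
v(m) = -4
c = -18 (c = 2 - 20 = -18)
h(j) = -⅔ (h(j) = 5*(-⅓) + 1 = -5/3 + 1 = -⅔)
v(3) + c*h(4) = -4 - 18*(-⅔) = -4 + 12 = 8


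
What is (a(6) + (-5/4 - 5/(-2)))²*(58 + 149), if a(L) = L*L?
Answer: 4595607/16 ≈ 2.8723e+5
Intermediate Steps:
a(L) = L²
(a(6) + (-5/4 - 5/(-2)))²*(58 + 149) = (6² + (-5/4 - 5/(-2)))²*(58 + 149) = (36 + (-5*¼ - 5*(-½)))²*207 = (36 + (-5/4 + 5/2))²*207 = (36 + 5/4)²*207 = (149/4)²*207 = (22201/16)*207 = 4595607/16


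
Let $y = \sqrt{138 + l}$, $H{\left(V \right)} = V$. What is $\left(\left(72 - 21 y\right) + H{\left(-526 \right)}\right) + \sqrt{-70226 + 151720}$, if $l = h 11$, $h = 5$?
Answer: $-454 + \sqrt{81494} - 21 \sqrt{193} \approx -460.27$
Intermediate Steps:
$l = 55$ ($l = 5 \cdot 11 = 55$)
$y = \sqrt{193}$ ($y = \sqrt{138 + 55} = \sqrt{193} \approx 13.892$)
$\left(\left(72 - 21 y\right) + H{\left(-526 \right)}\right) + \sqrt{-70226 + 151720} = \left(\left(72 - 21 \sqrt{193}\right) - 526\right) + \sqrt{-70226 + 151720} = \left(-454 - 21 \sqrt{193}\right) + \sqrt{81494} = -454 + \sqrt{81494} - 21 \sqrt{193}$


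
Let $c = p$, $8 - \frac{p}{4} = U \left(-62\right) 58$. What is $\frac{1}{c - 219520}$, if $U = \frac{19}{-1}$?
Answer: $- \frac{1}{492784} \approx -2.0293 \cdot 10^{-6}$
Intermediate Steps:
$U = -19$ ($U = 19 \left(-1\right) = -19$)
$p = -273264$ ($p = 32 - 4 \left(-19\right) \left(-62\right) 58 = 32 - 4 \cdot 1178 \cdot 58 = 32 - 273296 = -273264$)
$c = -273264$
$\frac{1}{c - 219520} = \frac{1}{-273264 - 219520} = \frac{1}{-492784} = - \frac{1}{492784}$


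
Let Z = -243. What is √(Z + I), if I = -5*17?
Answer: 2*I*√82 ≈ 18.111*I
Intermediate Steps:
I = -85
√(Z + I) = √(-243 - 85) = √(-328) = 2*I*√82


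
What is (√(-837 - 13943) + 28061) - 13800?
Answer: 14261 + 2*I*√3695 ≈ 14261.0 + 121.57*I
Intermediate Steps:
(√(-837 - 13943) + 28061) - 13800 = (√(-14780) + 28061) - 13800 = (2*I*√3695 + 28061) - 13800 = (28061 + 2*I*√3695) - 13800 = 14261 + 2*I*√3695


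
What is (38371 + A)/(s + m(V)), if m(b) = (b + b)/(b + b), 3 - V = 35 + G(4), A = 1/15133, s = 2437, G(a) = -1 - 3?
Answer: 290334172/18447127 ≈ 15.739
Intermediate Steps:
G(a) = -4
A = 1/15133 ≈ 6.6081e-5
V = -28 (V = 3 - (35 - 4) = 3 - 1*31 = 3 - 31 = -28)
m(b) = 1 (m(b) = (2*b)/((2*b)) = (2*b)*(1/(2*b)) = 1)
(38371 + A)/(s + m(V)) = (38371 + 1/15133)/(2437 + 1) = (580668344/15133)/2438 = (580668344/15133)*(1/2438) = 290334172/18447127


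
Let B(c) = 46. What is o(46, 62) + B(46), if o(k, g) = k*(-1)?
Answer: 0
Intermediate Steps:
o(k, g) = -k
o(46, 62) + B(46) = -1*46 + 46 = -46 + 46 = 0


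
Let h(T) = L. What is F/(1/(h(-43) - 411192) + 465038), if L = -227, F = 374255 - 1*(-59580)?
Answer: 178487961865/191325468921 ≈ 0.93290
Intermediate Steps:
F = 433835 (F = 374255 + 59580 = 433835)
h(T) = -227
F/(1/(h(-43) - 411192) + 465038) = 433835/(1/(-227 - 411192) + 465038) = 433835/(1/(-411419) + 465038) = 433835/(-1/411419 + 465038) = 433835/(191325468921/411419) = 433835*(411419/191325468921) = 178487961865/191325468921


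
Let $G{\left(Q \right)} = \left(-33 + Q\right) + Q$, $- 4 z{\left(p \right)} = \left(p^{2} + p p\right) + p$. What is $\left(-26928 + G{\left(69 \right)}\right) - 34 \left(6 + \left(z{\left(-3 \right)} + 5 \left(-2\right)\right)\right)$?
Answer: $- \frac{53119}{2} \approx -26560.0$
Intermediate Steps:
$z{\left(p \right)} = - \frac{p^{2}}{2} - \frac{p}{4}$ ($z{\left(p \right)} = - \frac{\left(p^{2} + p p\right) + p}{4} = - \frac{\left(p^{2} + p^{2}\right) + p}{4} = - \frac{2 p^{2} + p}{4} = - \frac{p + 2 p^{2}}{4} = - \frac{p^{2}}{2} - \frac{p}{4}$)
$G{\left(Q \right)} = -33 + 2 Q$
$\left(-26928 + G{\left(69 \right)}\right) - 34 \left(6 + \left(z{\left(-3 \right)} + 5 \left(-2\right)\right)\right) = \left(-26928 + \left(-33 + 2 \cdot 69\right)\right) - 34 \left(6 + \left(\left(- \frac{1}{4}\right) \left(-3\right) \left(1 + 2 \left(-3\right)\right) + 5 \left(-2\right)\right)\right) = \left(-26928 + \left(-33 + 138\right)\right) - 34 \left(6 - \left(10 - \frac{3 \left(1 - 6\right)}{4}\right)\right) = \left(-26928 + 105\right) - 34 \left(6 - \left(10 - - \frac{15}{4}\right)\right) = -26823 - 34 \left(6 - \frac{55}{4}\right) = -26823 - - \frac{527}{2} = -26823 + \frac{527}{2} = - \frac{53119}{2}$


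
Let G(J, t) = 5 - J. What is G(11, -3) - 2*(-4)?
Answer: 2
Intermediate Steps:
G(11, -3) - 2*(-4) = (5 - 1*11) - 2*(-4) = (5 - 11) + 8 = -6 + 8 = 2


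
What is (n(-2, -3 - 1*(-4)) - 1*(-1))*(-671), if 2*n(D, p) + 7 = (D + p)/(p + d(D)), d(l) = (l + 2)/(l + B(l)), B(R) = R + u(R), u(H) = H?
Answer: 2013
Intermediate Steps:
B(R) = 2*R (B(R) = R + R = 2*R)
d(l) = (2 + l)/(3*l) (d(l) = (l + 2)/(l + 2*l) = (2 + l)/((3*l)) = (2 + l)*(1/(3*l)) = (2 + l)/(3*l))
n(D, p) = -7/2 + (D + p)/(2*(p + (2 + D)/(3*D))) (n(D, p) = -7/2 + ((D + p)/(p + (2 + D)/(3*D)))/2 = -7/2 + (D + p)/(2*(p + (2 + D)/(3*D))))
(n(-2, -3 - 1*(-4)) - 1*(-1))*(-671) = ((-14 - 7*(-2) - 3*(-2)*(-1*(-2) + 6*(-3 - 1*(-4))))/(2*(2 - 2 + 3*(-2)*(-3 - 1*(-4)))) - 1*(-1))*(-671) = ((-14 + 14 - 3*(-2)*(2 + 6*(-3 + 4)))/(2*(2 - 2 + 3*(-2)*(-3 + 4))) + 1)*(-671) = ((-14 + 14 - 3*(-2)*(2 + 6*1))/(2*(2 - 2 + 3*(-2)*1)) + 1)*(-671) = ((-14 + 14 - 3*(-2)*(2 + 6))/(2*(2 - 2 - 6)) + 1)*(-671) = ((½)*(-14 + 14 - 3*(-2)*8)/(-6) + 1)*(-671) = ((½)*(-⅙)*(-14 + 14 + 48) + 1)*(-671) = ((½)*(-⅙)*48 + 1)*(-671) = (-4 + 1)*(-671) = -3*(-671) = 2013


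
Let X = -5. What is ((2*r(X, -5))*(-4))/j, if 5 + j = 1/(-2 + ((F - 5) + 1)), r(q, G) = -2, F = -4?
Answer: -160/51 ≈ -3.1373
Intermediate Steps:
j = -51/10 (j = -5 + 1/(-2 + ((-4 - 5) + 1)) = -5 + 1/(-2 + (-9 + 1)) = -5 + 1/(-2 - 8) = -5 + 1/(-10) = -5 - 1/10 = -51/10 ≈ -5.1000)
((2*r(X, -5))*(-4))/j = ((2*(-2))*(-4))/(-51/10) = -(-40)*(-4)/51 = -10/51*16 = -160/51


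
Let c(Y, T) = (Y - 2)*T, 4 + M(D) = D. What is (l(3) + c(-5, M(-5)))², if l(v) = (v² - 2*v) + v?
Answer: 4761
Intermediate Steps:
M(D) = -4 + D
l(v) = v² - v
c(Y, T) = T*(-2 + Y) (c(Y, T) = (-2 + Y)*T = T*(-2 + Y))
(l(3) + c(-5, M(-5)))² = (3*(-1 + 3) + (-4 - 5)*(-2 - 5))² = (3*2 - 9*(-7))² = (6 + 63)² = 69² = 4761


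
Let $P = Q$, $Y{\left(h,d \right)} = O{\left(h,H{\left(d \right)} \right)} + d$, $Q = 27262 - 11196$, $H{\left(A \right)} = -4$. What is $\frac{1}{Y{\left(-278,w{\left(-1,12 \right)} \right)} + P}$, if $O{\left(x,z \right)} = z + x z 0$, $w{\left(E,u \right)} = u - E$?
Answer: $\frac{1}{16075} \approx 6.2208 \cdot 10^{-5}$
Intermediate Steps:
$O{\left(x,z \right)} = z$ ($O{\left(x,z \right)} = z + 0 = z$)
$Q = 16066$
$Y{\left(h,d \right)} = -4 + d$
$P = 16066$
$\frac{1}{Y{\left(-278,w{\left(-1,12 \right)} \right)} + P} = \frac{1}{\left(-4 + \left(12 - -1\right)\right) + 16066} = \frac{1}{\left(-4 + \left(12 + 1\right)\right) + 16066} = \frac{1}{\left(-4 + 13\right) + 16066} = \frac{1}{9 + 16066} = \frac{1}{16075}$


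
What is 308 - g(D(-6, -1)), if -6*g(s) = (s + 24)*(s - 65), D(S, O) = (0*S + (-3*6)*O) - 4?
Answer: -15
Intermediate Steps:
D(S, O) = -4 - 18*O (D(S, O) = (0 - 18*O) - 4 = -18*O - 4 = -4 - 18*O)
g(s) = -(-65 + s)*(24 + s)/6 (g(s) = -(s + 24)*(s - 65)/6 = -(24 + s)*(-65 + s)/6 = -(-65 + s)*(24 + s)/6)
308 - g(D(-6, -1)) = 308 - (260 - (-4 - 18*(-1))²/6 + 41*(-4 - 18*(-1))/6) = 308 - (260 - (-4 + 18)²/6 + 41*(-4 + 18)/6) = 308 - (260 - ⅙*14² + (41/6)*14) = 308 - (260 - ⅙*196 + 287/3) = 308 - (260 - 98/3 + 287/3) = 308 - 1*323 = 308 - 323 = -15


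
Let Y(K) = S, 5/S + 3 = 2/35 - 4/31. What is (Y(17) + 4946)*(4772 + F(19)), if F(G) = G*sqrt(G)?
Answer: 78640617796/3333 + 313112267*sqrt(19)/3333 ≈ 2.4004e+7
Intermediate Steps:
F(G) = G**(3/2)
S = -5425/3333 (S = 5/(-3 + (2/35 - 4/31)) = 5/(-3 - 78/1085) = 5/(-3333/1085) = 5*(-1085/3333) = -5425/3333 ≈ -1.6277)
Y(K) = -5425/3333
(Y(17) + 4946)*(4772 + F(19)) = (-5425/3333 + 4946)*(4772 + 19**(3/2)) = 16479593*(4772 + 19*sqrt(19))/3333 = 78640617796/3333 + 313112267*sqrt(19)/3333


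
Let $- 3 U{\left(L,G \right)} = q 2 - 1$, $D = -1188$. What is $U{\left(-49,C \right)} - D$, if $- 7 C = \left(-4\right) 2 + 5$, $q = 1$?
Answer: $\frac{3563}{3} \approx 1187.7$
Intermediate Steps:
$C = \frac{3}{7}$ ($C = - \frac{\left(-4\right) 2 + 5}{7} = - \frac{-8 + 5}{7} = \left(- \frac{1}{7}\right) \left(-3\right) = \frac{3}{7} \approx 0.42857$)
$U{\left(L,G \right)} = - \frac{1}{3}$ ($U{\left(L,G \right)} = - \frac{1 \cdot 2 - 1}{3} = - \frac{2 - 1}{3} = \left(- \frac{1}{3}\right) 1 = - \frac{1}{3}$)
$U{\left(-49,C \right)} - D = - \frac{1}{3} - -1188 = - \frac{1}{3} + 1188 = \frac{3563}{3}$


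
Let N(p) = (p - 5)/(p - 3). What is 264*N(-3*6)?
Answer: 2024/7 ≈ 289.14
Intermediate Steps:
N(p) = (-5 + p)/(-3 + p)
264*N(-3*6) = 264*((-5 - 3*6)/(-3 - 3*6)) = 264*((-5 - 18)/(-3 - 18)) = 264*(-23/(-21)) = 264*(-1/21*(-23)) = 264*(23/21) = 2024/7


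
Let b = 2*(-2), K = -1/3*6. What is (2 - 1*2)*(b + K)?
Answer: 0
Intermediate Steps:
K = -2 (K = -1*1/3*6 = -1/3*6 = -2)
b = -4
(2 - 1*2)*(b + K) = (2 - 1*2)*(-4 - 2) = (2 - 2)*(-6) = 0*(-6) = 0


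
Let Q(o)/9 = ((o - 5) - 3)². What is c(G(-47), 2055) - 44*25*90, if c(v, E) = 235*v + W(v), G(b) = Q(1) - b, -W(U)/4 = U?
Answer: 13728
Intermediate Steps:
W(U) = -4*U
Q(o) = 9*(-8 + o)² (Q(o) = 9*((o - 5) - 3)² = 9*((-5 + o) - 3)² = 9*(-8 + o)²)
G(b) = 441 - b (G(b) = 9*(-8 + 1)² - b = 9*(-7)² - b = 9*49 - b = 441 - b)
c(v, E) = 231*v (c(v, E) = 235*v - 4*v = 231*v)
c(G(-47), 2055) - 44*25*90 = 231*(441 - 1*(-47)) - 44*25*90 = 231*(441 + 47) - 1100*90 = 231*488 - 1*99000 = 112728 - 99000 = 13728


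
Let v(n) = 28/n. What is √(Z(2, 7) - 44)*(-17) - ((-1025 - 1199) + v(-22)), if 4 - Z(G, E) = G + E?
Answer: 24478/11 - 119*I ≈ 2225.3 - 119.0*I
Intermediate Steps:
Z(G, E) = 4 - E - G (Z(G, E) = 4 - (G + E) = 4 - (E + G) = 4 + (-E - G) = 4 - E - G)
√(Z(2, 7) - 44)*(-17) - ((-1025 - 1199) + v(-22)) = √((4 - 1*7 - 1*2) - 44)*(-17) - ((-1025 - 1199) + 28/(-22)) = √((4 - 7 - 2) - 44)*(-17) - (-2224 + 28*(-1/22)) = √(-5 - 44)*(-17) - (-2224 - 14/11) = √(-49)*(-17) - 1*(-24478/11) = (7*I)*(-17) + 24478/11 = -119*I + 24478/11 = 24478/11 - 119*I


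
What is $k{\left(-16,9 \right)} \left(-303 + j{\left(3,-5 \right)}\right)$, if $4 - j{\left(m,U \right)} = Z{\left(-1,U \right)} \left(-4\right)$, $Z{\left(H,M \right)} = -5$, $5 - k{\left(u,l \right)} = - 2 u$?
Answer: $8613$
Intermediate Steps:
$k{\left(u,l \right)} = 5 + 2 u$ ($k{\left(u,l \right)} = 5 - - 2 u = 5 + 2 u$)
$j{\left(m,U \right)} = -16$ ($j{\left(m,U \right)} = 4 - \left(-5\right) \left(-4\right) = 4 - 20 = -16$)
$k{\left(-16,9 \right)} \left(-303 + j{\left(3,-5 \right)}\right) = \left(5 + 2 \left(-16\right)\right) \left(-303 - 16\right) = \left(5 - 32\right) \left(-319\right) = \left(-27\right) \left(-319\right) = 8613$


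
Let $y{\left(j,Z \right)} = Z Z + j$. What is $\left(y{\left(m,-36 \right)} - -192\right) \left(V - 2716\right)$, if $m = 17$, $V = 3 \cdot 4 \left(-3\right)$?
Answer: $-4141760$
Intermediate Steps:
$V = -36$ ($V = 12 \left(-3\right) = -36$)
$y{\left(j,Z \right)} = j + Z^{2}$ ($y{\left(j,Z \right)} = Z^{2} + j = j + Z^{2}$)
$\left(y{\left(m,-36 \right)} - -192\right) \left(V - 2716\right) = \left(\left(17 + \left(-36\right)^{2}\right) - -192\right) \left(-36 - 2716\right) = \left(\left(17 + 1296\right) + 192\right) \left(-2752\right) = \left(1313 + 192\right) \left(-2752\right) = 1505 \left(-2752\right) = -4141760$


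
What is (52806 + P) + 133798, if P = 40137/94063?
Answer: 17552572189/94063 ≈ 1.8660e+5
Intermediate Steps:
P = 40137/94063 (P = 40137*(1/94063) = 40137/94063 ≈ 0.42670)
(52806 + P) + 133798 = (52806 + 40137/94063) + 133798 = 4967130915/94063 + 133798 = 17552572189/94063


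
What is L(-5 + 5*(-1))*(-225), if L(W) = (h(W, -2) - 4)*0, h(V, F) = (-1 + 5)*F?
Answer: 0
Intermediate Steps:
h(V, F) = 4*F
L(W) = 0 (L(W) = (4*(-2) - 4)*0 = (-8 - 4)*0 = -12*0 = 0)
L(-5 + 5*(-1))*(-225) = 0*(-225) = 0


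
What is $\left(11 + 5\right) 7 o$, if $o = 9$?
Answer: $1008$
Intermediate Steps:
$\left(11 + 5\right) 7 o = \left(11 + 5\right) 7 \cdot 9 = 16 \cdot 7 \cdot 9 = 112 \cdot 9 = 1008$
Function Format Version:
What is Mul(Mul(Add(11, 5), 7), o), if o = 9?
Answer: 1008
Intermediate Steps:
Mul(Mul(Add(11, 5), 7), o) = Mul(Mul(Add(11, 5), 7), 9) = Mul(Mul(16, 7), 9) = Mul(112, 9) = 1008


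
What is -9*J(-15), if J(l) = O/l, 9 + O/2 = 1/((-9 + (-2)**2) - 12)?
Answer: -924/85 ≈ -10.871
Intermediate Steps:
O = -308/17 (O = -18 + 2/((-9 + (-2)**2) - 12) = -18 + 2/((-9 + 4) - 12) = -18 + 2/(-5 - 12) = -18 + 2/(-17) = -18 + 2*(-1/17) = -18 - 2/17 = -308/17 ≈ -18.118)
J(l) = -308/(17*l)
-9*J(-15) = -(-2772)/(17*(-15)) = -(-2772)*(-1)/(17*15) = -9*308/255 = -924/85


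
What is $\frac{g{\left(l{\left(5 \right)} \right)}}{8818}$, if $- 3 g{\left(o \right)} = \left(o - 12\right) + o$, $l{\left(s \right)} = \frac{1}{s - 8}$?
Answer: $\frac{19}{39681} \approx 0.00047882$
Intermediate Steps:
$l{\left(s \right)} = \frac{1}{-8 + s}$
$g{\left(o \right)} = 4 - \frac{2 o}{3}$ ($g{\left(o \right)} = - \frac{\left(o - 12\right) + o}{3} = - \frac{\left(-12 + o\right) + o}{3} = - \frac{-12 + 2 o}{3} = 4 - \frac{2 o}{3}$)
$\frac{g{\left(l{\left(5 \right)} \right)}}{8818} = \frac{4 - \frac{2}{3 \left(-8 + 5\right)}}{8818} = \left(4 - \frac{2}{3 \left(-3\right)}\right) \frac{1}{8818} = \left(4 - - \frac{2}{9}\right) \frac{1}{8818} = \left(4 + \frac{2}{9}\right) \frac{1}{8818} = \frac{38}{9} \cdot \frac{1}{8818} = \frac{19}{39681}$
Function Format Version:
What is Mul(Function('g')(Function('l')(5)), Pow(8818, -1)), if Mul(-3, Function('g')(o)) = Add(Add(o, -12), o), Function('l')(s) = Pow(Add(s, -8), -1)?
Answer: Rational(19, 39681) ≈ 0.00047882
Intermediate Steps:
Function('l')(s) = Pow(Add(-8, s), -1)
Function('g')(o) = Add(4, Mul(Rational(-2, 3), o)) (Function('g')(o) = Mul(Rational(-1, 3), Add(Add(o, -12), o)) = Mul(Rational(-1, 3), Add(Add(-12, o), o)) = Mul(Rational(-1, 3), Add(-12, Mul(2, o))) = Add(4, Mul(Rational(-2, 3), o)))
Mul(Function('g')(Function('l')(5)), Pow(8818, -1)) = Mul(Add(4, Mul(Rational(-2, 3), Pow(Add(-8, 5), -1))), Pow(8818, -1)) = Mul(Add(4, Mul(Rational(-2, 3), Pow(-3, -1))), Rational(1, 8818)) = Mul(Add(4, Mul(Rational(-2, 3), Rational(-1, 3))), Rational(1, 8818)) = Mul(Add(4, Rational(2, 9)), Rational(1, 8818)) = Mul(Rational(38, 9), Rational(1, 8818)) = Rational(19, 39681)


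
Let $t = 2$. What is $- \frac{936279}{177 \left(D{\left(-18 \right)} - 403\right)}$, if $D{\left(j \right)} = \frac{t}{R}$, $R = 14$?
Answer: $\frac{728217}{55460} \approx 13.13$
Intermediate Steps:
$D{\left(j \right)} = \frac{1}{7}$ ($D{\left(j \right)} = \frac{2}{14} = 2 \cdot \frac{1}{14} = \frac{1}{7}$)
$- \frac{936279}{177 \left(D{\left(-18 \right)} - 403\right)} = - \frac{936279}{177 \left(\frac{1}{7} - 403\right)} = - \frac{936279}{177 \left(- \frac{2820}{7}\right)} = - \frac{936279}{- \frac{499140}{7}} = \left(-936279\right) \left(- \frac{7}{499140}\right) = \frac{728217}{55460}$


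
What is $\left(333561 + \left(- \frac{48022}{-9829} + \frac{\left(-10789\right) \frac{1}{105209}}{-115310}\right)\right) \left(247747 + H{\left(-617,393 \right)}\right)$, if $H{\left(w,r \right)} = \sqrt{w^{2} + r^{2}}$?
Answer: $\frac{9854151444690141795757337}{119241985785910} + \frac{39775058606926185971 \sqrt{535138}}{119241985785910} \approx 8.2884 \cdot 10^{10}$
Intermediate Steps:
$H{\left(w,r \right)} = \sqrt{r^{2} + w^{2}}$
$\left(333561 + \left(- \frac{48022}{-9829} + \frac{\left(-10789\right) \frac{1}{105209}}{-115310}\right)\right) \left(247747 + H{\left(-617,393 \right)}\right) = \left(333561 + \left(- \frac{48022}{-9829} + \frac{\left(-10789\right) \frac{1}{105209}}{-115310}\right)\right) \left(247747 + \sqrt{393^{2} + \left(-617\right)^{2}}\right) = \left(333561 + \left(\left(-48022\right) \left(- \frac{1}{9829}\right) + \left(-10789\right) \frac{1}{105209} \left(- \frac{1}{115310}\right)\right)\right) \left(247747 + \sqrt{154449 + 380689}\right) = \left(333561 + \left(\frac{48022}{9829} - - \frac{10789}{12131649790}\right)\right) \left(247747 + \sqrt{535138}\right) = \left(333561 + \left(\frac{48022}{9829} + \frac{10789}{12131649790}\right)\right) \left(247747 + \sqrt{535138}\right) = \left(333561 + \frac{582586192260461}{119241985785910}\right) \left(247747 + \sqrt{535138}\right) = \frac{39775058606926185971 \left(247747 + \sqrt{535138}\right)}{119241985785910} = \frac{9854151444690141795757337}{119241985785910} + \frac{39775058606926185971 \sqrt{535138}}{119241985785910}$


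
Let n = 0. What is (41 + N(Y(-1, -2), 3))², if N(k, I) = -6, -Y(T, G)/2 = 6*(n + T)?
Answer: 1225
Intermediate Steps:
Y(T, G) = -12*T (Y(T, G) = -12*(0 + T) = -12*T)
(41 + N(Y(-1, -2), 3))² = (41 - 6)² = 35² = 1225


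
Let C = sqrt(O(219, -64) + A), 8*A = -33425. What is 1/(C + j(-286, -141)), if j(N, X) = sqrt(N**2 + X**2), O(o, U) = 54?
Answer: 4/(4*sqrt(101677) + I*sqrt(65986)) ≈ 0.0030138 - 0.00060698*I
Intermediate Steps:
A = -33425/8 (A = (1/8)*(-33425) = -33425/8 ≈ -4178.1)
C = I*sqrt(65986)/4 (C = sqrt(54 - 33425/8) = sqrt(-32993/8) = I*sqrt(65986)/4 ≈ 64.219*I)
1/(C + j(-286, -141)) = 1/(I*sqrt(65986)/4 + sqrt((-286)**2 + (-141)**2)) = 1/(I*sqrt(65986)/4 + sqrt(81796 + 19881)) = 1/(I*sqrt(65986)/4 + sqrt(101677)) = 1/(sqrt(101677) + I*sqrt(65986)/4)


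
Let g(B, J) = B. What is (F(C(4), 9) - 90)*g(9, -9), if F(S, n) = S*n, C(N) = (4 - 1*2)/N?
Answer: -1539/2 ≈ -769.50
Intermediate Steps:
C(N) = 2/N (C(N) = (4 - 2)/N = 2/N)
(F(C(4), 9) - 90)*g(9, -9) = ((2/4)*9 - 90)*9 = ((2*(¼))*9 - 90)*9 = ((½)*9 - 90)*9 = (9/2 - 90)*9 = -171/2*9 = -1539/2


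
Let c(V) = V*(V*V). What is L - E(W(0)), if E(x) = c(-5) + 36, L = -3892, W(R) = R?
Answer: -3803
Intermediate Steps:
c(V) = V**3 (c(V) = V*V**2 = V**3)
E(x) = -89 (E(x) = (-5)**3 + 36 = -125 + 36 = -89)
L - E(W(0)) = -3892 - 1*(-89) = -3892 + 89 = -3803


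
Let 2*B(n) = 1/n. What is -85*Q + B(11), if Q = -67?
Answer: 125291/22 ≈ 5695.0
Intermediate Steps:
B(n) = 1/(2*n)
-85*Q + B(11) = -85*(-67) + (½)/11 = 5695 + (½)*(1/11) = 5695 + 1/22 = 125291/22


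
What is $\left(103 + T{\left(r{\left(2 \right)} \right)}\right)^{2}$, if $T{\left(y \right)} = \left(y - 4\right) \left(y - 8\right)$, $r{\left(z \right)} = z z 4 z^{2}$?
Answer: $11992369$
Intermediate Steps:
$r{\left(z \right)} = 4 z^{4}$ ($r{\left(z \right)} = z^{2} \cdot 4 z^{2} = 4 z^{2} z^{2} = 4 z^{4}$)
$T{\left(y \right)} = \left(-8 + y\right) \left(-4 + y\right)$ ($T{\left(y \right)} = \left(-4 + y\right) \left(-8 + y\right) = \left(-8 + y\right) \left(-4 + y\right)$)
$\left(103 + T{\left(r{\left(2 \right)} \right)}\right)^{2} = \left(103 + \left(32 + \left(4 \cdot 2^{4}\right)^{2} - 12 \cdot 4 \cdot 2^{4}\right)\right)^{2} = \left(103 + \left(32 + \left(4 \cdot 16\right)^{2} - 12 \cdot 4 \cdot 16\right)\right)^{2} = \left(103 + \left(32 + 64^{2} - 768\right)\right)^{2} = \left(103 + \left(32 + 4096 - 768\right)\right)^{2} = \left(103 + 3360\right)^{2} = 3463^{2} = 11992369$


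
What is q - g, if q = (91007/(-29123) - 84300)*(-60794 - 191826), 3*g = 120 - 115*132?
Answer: 620222641903800/29123 ≈ 2.1297e+10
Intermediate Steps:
g = -5020 (g = (120 - 115*132)/3 = (120 - 15180)/3 = (⅓)*(-15060) = -5020)
q = 620222495706340/29123 (q = (91007*(-1/29123) - 84300)*(-252620) = (-91007/29123 - 84300)*(-252620) = -2455159907/29123*(-252620) = 620222495706340/29123 ≈ 2.1297e+10)
q - g = 620222495706340/29123 - 1*(-5020) = 620222495706340/29123 + 5020 = 620222641903800/29123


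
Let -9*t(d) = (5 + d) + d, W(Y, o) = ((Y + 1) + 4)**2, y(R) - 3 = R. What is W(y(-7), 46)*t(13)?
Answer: -31/9 ≈ -3.4444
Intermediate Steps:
y(R) = 3 + R
W(Y, o) = (5 + Y)**2 (W(Y, o) = ((1 + Y) + 4)**2 = (5 + Y)**2)
t(d) = -5/9 - 2*d/9 (t(d) = -((5 + d) + d)/9 = -(5 + 2*d)/9 = -5/9 - 2*d/9)
W(y(-7), 46)*t(13) = (5 + (3 - 7))**2*(-5/9 - 2/9*13) = (5 - 4)**2*(-5/9 - 26/9) = 1**2*(-31/9) = 1*(-31/9) = -31/9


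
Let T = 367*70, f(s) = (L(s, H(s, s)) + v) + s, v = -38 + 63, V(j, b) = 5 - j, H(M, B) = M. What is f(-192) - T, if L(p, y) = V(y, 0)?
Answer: -25660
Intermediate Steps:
L(p, y) = 5 - y
v = 25
f(s) = 30 (f(s) = ((5 - s) + 25) + s = (30 - s) + s = 30)
T = 25690
f(-192) - T = 30 - 1*25690 = 30 - 25690 = -25660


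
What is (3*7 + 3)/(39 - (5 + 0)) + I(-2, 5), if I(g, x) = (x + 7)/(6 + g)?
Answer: 63/17 ≈ 3.7059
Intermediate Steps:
I(g, x) = (7 + x)/(6 + g)
(3*7 + 3)/(39 - (5 + 0)) + I(-2, 5) = (3*7 + 3)/(39 - (5 + 0)) + (7 + 5)/(6 - 2) = (21 + 3)/(39 - 1*5) + 12/4 = 24/(39 - 5) + (1/4)*12 = 24/34 + 3 = (1/34)*24 + 3 = 12/17 + 3 = 63/17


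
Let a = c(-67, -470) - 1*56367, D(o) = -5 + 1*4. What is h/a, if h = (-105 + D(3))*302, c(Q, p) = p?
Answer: 32012/56837 ≈ 0.56322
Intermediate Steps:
D(o) = -1 (D(o) = -5 + 4 = -1)
a = -56837 (a = -470 - 1*56367 = -470 - 56367 = -56837)
h = -32012 (h = (-105 - 1)*302 = -106*302 = -32012)
h/a = -32012/(-56837) = -32012*(-1/56837) = 32012/56837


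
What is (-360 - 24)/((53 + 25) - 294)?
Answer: 16/9 ≈ 1.7778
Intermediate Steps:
(-360 - 24)/((53 + 25) - 294) = -384/(78 - 294) = -384/(-216) = -384*(-1/216) = 16/9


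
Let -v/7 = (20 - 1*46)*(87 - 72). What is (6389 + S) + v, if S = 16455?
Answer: 25574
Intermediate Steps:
v = 2730 (v = -7*(20 - 1*46)*(87 - 72) = -7*(20 - 46)*15 = -(-182)*15 = -7*(-390) = 2730)
(6389 + S) + v = (6389 + 16455) + 2730 = 22844 + 2730 = 25574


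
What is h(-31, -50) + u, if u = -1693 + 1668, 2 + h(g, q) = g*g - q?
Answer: 984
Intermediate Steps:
h(g, q) = -2 + g² - q (h(g, q) = -2 + (g*g - q) = -2 + (g² - q) = -2 + g² - q)
u = -25
h(-31, -50) + u = (-2 + (-31)² - 1*(-50)) - 25 = (-2 + 961 + 50) - 25 = 1009 - 25 = 984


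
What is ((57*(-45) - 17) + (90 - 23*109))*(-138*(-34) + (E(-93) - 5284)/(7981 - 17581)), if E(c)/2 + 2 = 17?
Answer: -112598610773/4800 ≈ -2.3458e+7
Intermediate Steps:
E(c) = 30 (E(c) = -4 + 2*17 = -4 + 34 = 30)
((57*(-45) - 17) + (90 - 23*109))*(-138*(-34) + (E(-93) - 5284)/(7981 - 17581)) = ((57*(-45) - 17) + (90 - 23*109))*(-138*(-34) + (30 - 5284)/(7981 - 17581)) = ((-2565 - 17) + (90 - 2507))*(4692 - 5254/(-9600)) = (-2582 - 2417)*(4692 - 5254*(-1/9600)) = -4999*(4692 + 2627/4800) = -4999*22524227/4800 = -112598610773/4800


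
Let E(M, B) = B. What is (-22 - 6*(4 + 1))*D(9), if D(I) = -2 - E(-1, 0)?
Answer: 104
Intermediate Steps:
D(I) = -2 (D(I) = -2 - 1*0 = -2 + 0 = -2)
(-22 - 6*(4 + 1))*D(9) = (-22 - 6*(4 + 1))*(-2) = (-22 - 6*5)*(-2) = (-22 - 30)*(-2) = -52*(-2) = 104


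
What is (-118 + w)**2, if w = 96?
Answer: 484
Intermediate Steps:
(-118 + w)**2 = (-118 + 96)**2 = (-22)**2 = 484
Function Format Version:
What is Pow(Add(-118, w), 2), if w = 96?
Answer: 484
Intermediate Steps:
Pow(Add(-118, w), 2) = Pow(Add(-118, 96), 2) = Pow(-22, 2) = 484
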